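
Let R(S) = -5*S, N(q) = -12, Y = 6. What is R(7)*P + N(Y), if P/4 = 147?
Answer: -20592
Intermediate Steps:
P = 588 (P = 4*147 = 588)
R(7)*P + N(Y) = -5*7*588 - 12 = -35*588 - 12 = -20580 - 12 = -20592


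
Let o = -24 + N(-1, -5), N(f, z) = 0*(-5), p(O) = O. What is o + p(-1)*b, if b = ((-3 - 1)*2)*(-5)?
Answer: -64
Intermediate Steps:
N(f, z) = 0
b = 40 (b = -4*2*(-5) = -8*(-5) = 40)
o = -24 (o = -24 + 0 = -24)
o + p(-1)*b = -24 - 1*40 = -24 - 40 = -64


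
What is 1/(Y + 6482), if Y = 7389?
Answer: 1/13871 ≈ 7.2093e-5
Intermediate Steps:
1/(Y + 6482) = 1/(7389 + 6482) = 1/13871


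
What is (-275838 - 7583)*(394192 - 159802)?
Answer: -66431048190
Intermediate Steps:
(-275838 - 7583)*(394192 - 159802) = -283421*234390 = -66431048190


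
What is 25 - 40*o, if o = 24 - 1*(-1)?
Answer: -975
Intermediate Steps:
o = 25 (o = 24 + 1 = 25)
25 - 40*o = 25 - 40*25 = 25 - 1000 = -975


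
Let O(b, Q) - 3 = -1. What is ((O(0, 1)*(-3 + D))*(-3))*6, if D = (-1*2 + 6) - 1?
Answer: 0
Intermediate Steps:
O(b, Q) = 2 (O(b, Q) = 3 - 1 = 2)
D = 3 (D = (-2 + 6) - 1 = 4 - 1 = 3)
((O(0, 1)*(-3 + D))*(-3))*6 = ((2*(-3 + 3))*(-3))*6 = ((2*0)*(-3))*6 = (0*(-3))*6 = 0*6 = 0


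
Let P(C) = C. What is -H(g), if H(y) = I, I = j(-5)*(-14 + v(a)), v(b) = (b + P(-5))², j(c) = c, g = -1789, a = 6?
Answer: -65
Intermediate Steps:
v(b) = (-5 + b)² (v(b) = (b - 5)² = (-5 + b)²)
I = 65 (I = -5*(-14 + (-5 + 6)²) = -5*(-14 + 1²) = -5*(-14 + 1) = -5*(-13) = 65)
H(y) = 65
-H(g) = -1*65 = -65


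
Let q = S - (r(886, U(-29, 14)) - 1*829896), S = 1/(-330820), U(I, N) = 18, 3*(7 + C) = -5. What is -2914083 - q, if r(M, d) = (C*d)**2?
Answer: -1230532297259/330820 ≈ -3.7196e+6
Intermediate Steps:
C = -26/3 (C = -7 + (1/3)*(-5) = -7 - 5/3 = -26/3 ≈ -8.6667)
r(M, d) = 676*d**2/9 (r(M, d) = (-26*d/3)**2 = 676*d**2/9)
S = -1/330820 ≈ -3.0228e-6
q = 266495359199/330820 (q = -1/330820 - ((676/9)*18**2 - 1*829896) = -1/330820 - ((676/9)*324 - 829896) = -1/330820 - (24336 - 829896) = -1/330820 - 1*(-805560) = -1/330820 + 805560 = 266495359199/330820 ≈ 8.0556e+5)
-2914083 - q = -2914083 - 1*266495359199/330820 = -2914083 - 266495359199/330820 = -1230532297259/330820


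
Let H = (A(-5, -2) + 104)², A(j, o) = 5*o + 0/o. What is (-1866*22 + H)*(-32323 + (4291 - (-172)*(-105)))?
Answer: 1484899872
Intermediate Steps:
A(j, o) = 5*o (A(j, o) = 5*o + 0 = 5*o)
H = 8836 (H = (5*(-2) + 104)² = (-10 + 104)² = 94² = 8836)
(-1866*22 + H)*(-32323 + (4291 - (-172)*(-105))) = (-1866*22 + 8836)*(-32323 + (4291 - (-172)*(-105))) = (-41052 + 8836)*(-32323 + (4291 - 1*18060)) = -32216*(-32323 + (4291 - 18060)) = -32216*(-32323 - 13769) = -32216*(-46092) = 1484899872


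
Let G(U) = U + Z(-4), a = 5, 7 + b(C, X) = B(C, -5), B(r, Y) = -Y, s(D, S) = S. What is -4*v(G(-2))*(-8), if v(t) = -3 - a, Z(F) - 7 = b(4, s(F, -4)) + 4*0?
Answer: -256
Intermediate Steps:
b(C, X) = -2 (b(C, X) = -7 - 1*(-5) = -7 + 5 = -2)
Z(F) = 5 (Z(F) = 7 + (-2 + 4*0) = 7 + (-2 + 0) = 7 - 2 = 5)
G(U) = 5 + U (G(U) = U + 5 = 5 + U)
v(t) = -8 (v(t) = -3 - 1*5 = -3 - 5 = -8)
-4*v(G(-2))*(-8) = -4*(-8)*(-8) = 32*(-8) = -256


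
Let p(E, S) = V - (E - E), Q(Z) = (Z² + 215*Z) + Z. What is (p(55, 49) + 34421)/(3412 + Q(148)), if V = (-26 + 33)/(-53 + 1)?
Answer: 1789885/2978768 ≈ 0.60088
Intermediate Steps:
V = -7/52 (V = 7/(-52) = 7*(-1/52) = -7/52 ≈ -0.13462)
Q(Z) = Z² + 216*Z
p(E, S) = -7/52 (p(E, S) = -7/52 - (E - E) = -7/52 - 1*0 = -7/52 + 0 = -7/52)
(p(55, 49) + 34421)/(3412 + Q(148)) = (-7/52 + 34421)/(3412 + 148*(216 + 148)) = 1789885/(52*(3412 + 148*364)) = 1789885/(52*(3412 + 53872)) = (1789885/52)/57284 = (1789885/52)*(1/57284) = 1789885/2978768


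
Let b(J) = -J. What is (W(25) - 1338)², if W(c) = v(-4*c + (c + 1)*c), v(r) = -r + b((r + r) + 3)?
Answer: 8946081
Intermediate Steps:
v(r) = -3 - 3*r (v(r) = -r - ((r + r) + 3) = -r - (2*r + 3) = -r - (3 + 2*r) = -r + (-3 - 2*r) = -3 - 3*r)
W(c) = -3 + 12*c - 3*c*(1 + c) (W(c) = -3 - 3*(-4*c + (c + 1)*c) = -3 - 3*(-4*c + (1 + c)*c) = -3 - 3*(-4*c + c*(1 + c)) = -3 + (12*c - 3*c*(1 + c)) = -3 + 12*c - 3*c*(1 + c))
(W(25) - 1338)² = ((-3 - 3*25*(-3 + 25)) - 1338)² = ((-3 - 3*25*22) - 1338)² = ((-3 - 1650) - 1338)² = (-1653 - 1338)² = (-2991)² = 8946081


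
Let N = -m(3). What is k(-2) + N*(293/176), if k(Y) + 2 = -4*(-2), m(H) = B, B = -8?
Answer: 425/22 ≈ 19.318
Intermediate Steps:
m(H) = -8
k(Y) = 6 (k(Y) = -2 - 4*(-2) = -2 + 8 = 6)
N = 8 (N = -1*(-8) = 8)
k(-2) + N*(293/176) = 6 + 8*(293/176) = 6 + 293/22 = 425/22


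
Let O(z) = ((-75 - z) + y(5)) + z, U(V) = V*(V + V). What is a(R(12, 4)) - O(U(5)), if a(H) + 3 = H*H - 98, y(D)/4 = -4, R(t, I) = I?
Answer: 6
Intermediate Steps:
y(D) = -16 (y(D) = 4*(-4) = -16)
U(V) = 2*V**2 (U(V) = V*(2*V) = 2*V**2)
O(z) = -91 (O(z) = ((-75 - z) - 16) + z = (-91 - z) + z = -91)
a(H) = -101 + H**2 (a(H) = -3 + (H*H - 98) = -3 + (H**2 - 98) = -3 + (-98 + H**2) = -101 + H**2)
a(R(12, 4)) - O(U(5)) = (-101 + 4**2) - 1*(-91) = (-101 + 16) + 91 = -85 + 91 = 6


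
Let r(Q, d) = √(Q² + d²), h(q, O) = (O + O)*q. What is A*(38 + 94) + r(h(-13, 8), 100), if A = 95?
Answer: 12540 + 4*√3329 ≈ 12771.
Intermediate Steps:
h(q, O) = 2*O*q (h(q, O) = (2*O)*q = 2*O*q)
A*(38 + 94) + r(h(-13, 8), 100) = 95*(38 + 94) + √((2*8*(-13))² + 100²) = 95*132 + √((-208)² + 10000) = 12540 + √(43264 + 10000) = 12540 + √53264 = 12540 + 4*√3329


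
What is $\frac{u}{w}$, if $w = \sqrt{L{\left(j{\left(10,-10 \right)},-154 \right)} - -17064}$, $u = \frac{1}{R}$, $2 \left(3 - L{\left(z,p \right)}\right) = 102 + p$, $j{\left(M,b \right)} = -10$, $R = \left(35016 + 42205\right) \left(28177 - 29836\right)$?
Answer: $- \frac{\sqrt{17093}}{2189778059427} \approx -5.9705 \cdot 10^{-11}$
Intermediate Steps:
$R = -128109639$ ($R = 77221 \left(-1659\right) = -128109639$)
$L{\left(z,p \right)} = -48 - \frac{p}{2}$ ($L{\left(z,p \right)} = 3 - \frac{102 + p}{2} = 3 - \left(51 + \frac{p}{2}\right) = -48 - \frac{p}{2}$)
$u = - \frac{1}{128109639}$ ($u = \frac{1}{-128109639} = - \frac{1}{128109639} \approx -7.8058 \cdot 10^{-9}$)
$w = \sqrt{17093}$ ($w = \sqrt{\left(-48 - -77\right) - -17064} = \sqrt{\left(-48 + 77\right) + 17064} = \sqrt{29 + 17064} = \sqrt{17093} \approx 130.74$)
$\frac{u}{w} = - \frac{1}{128109639 \sqrt{17093}} = - \frac{\frac{1}{17093} \sqrt{17093}}{128109639} = - \frac{\sqrt{17093}}{2189778059427}$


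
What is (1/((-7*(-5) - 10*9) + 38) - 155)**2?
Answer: 6948496/289 ≈ 24043.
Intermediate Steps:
(1/((-7*(-5) - 10*9) + 38) - 155)**2 = (1/((35 - 90) + 38) - 155)**2 = (1/(-55 + 38) - 155)**2 = (1/(-17) - 155)**2 = (-1/17 - 155)**2 = (-2636/17)**2 = 6948496/289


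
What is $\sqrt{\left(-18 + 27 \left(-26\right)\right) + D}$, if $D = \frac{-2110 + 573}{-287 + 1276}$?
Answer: $\frac{i \sqrt{705767213}}{989} \approx 26.862 i$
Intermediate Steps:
$D = - \frac{1537}{989} \approx -1.5541$
$\sqrt{\left(-18 + 27 \left(-26\right)\right) + D} = \sqrt{\left(-18 + 27 \left(-26\right)\right) - \frac{1537}{989}} = \sqrt{\left(-18 - 702\right) - \frac{1537}{989}} = \sqrt{-720 - \frac{1537}{989}} = \sqrt{- \frac{713617}{989}} = \frac{i \sqrt{705767213}}{989}$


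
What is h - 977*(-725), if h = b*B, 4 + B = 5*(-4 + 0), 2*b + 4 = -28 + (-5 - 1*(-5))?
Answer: 708709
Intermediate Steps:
b = -16 (b = -2 + (-28 + (-5 - 1*(-5)))/2 = -2 + (-28 + (-5 + 5))/2 = -2 + (-28 + 0)/2 = -2 + (1/2)*(-28) = -2 - 14 = -16)
B = -24 (B = -4 + 5*(-4 + 0) = -4 + 5*(-4) = -4 - 20 = -24)
h = 384 (h = -16*(-24) = 384)
h - 977*(-725) = 384 - 977*(-725) = 384 + 708325 = 708709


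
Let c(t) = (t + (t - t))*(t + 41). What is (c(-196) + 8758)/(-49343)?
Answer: -39138/49343 ≈ -0.79318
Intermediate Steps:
c(t) = t*(41 + t) (c(t) = (t + 0)*(41 + t) = t*(41 + t))
(c(-196) + 8758)/(-49343) = (-196*(41 - 196) + 8758)/(-49343) = (-196*(-155) + 8758)*(-1/49343) = (30380 + 8758)*(-1/49343) = 39138*(-1/49343) = -39138/49343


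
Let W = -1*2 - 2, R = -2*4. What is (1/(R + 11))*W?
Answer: -4/3 ≈ -1.3333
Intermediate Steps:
R = -8
W = -4 (W = -2 - 2 = -4)
(1/(R + 11))*W = (1/(-8 + 11))*(-4) = (1/3)*(-4) = -4/3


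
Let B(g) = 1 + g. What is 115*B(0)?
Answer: 115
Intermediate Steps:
115*B(0) = 115*(1 + 0) = 115*1 = 115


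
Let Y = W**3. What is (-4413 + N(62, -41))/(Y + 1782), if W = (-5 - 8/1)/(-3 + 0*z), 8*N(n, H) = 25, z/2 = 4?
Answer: -952533/402488 ≈ -2.3666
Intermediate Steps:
z = 8 (z = 2*4 = 8)
N(n, H) = 25/8 (N(n, H) = (1/8)*25 = 25/8)
W = 13/3 (W = (-5 - 8/1)/(-3 + 0*8) = (-5 - 8*1)/(-3 + 0) = (-5 - 8)/(-3) = -13*(-1/3) = 13/3 ≈ 4.3333)
Y = 2197/27 (Y = (13/3)**3 = 2197/27 ≈ 81.370)
(-4413 + N(62, -41))/(Y + 1782) = (-4413 + 25/8)/(2197/27 + 1782) = -35279/(8*50311/27) = -35279/8*27/50311 = -952533/402488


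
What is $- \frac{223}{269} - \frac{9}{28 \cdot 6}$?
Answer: $- \frac{13295}{15064} \approx -0.88257$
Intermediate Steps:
$- \frac{223}{269} - \frac{9}{28 \cdot 6} = \left(-223\right) \frac{1}{269} - \frac{9}{168} = - \frac{223}{269} - \frac{3}{56} = - \frac{13295}{15064}$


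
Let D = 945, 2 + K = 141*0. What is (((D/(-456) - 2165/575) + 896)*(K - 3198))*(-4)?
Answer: 4979212480/437 ≈ 1.1394e+7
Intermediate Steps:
K = -2 (K = -2 + 141*0 = -2 + 0 = -2)
(((D/(-456) - 2165/575) + 896)*(K - 3198))*(-4) = (((945/(-456) - 2165/575) + 896)*(-2 - 3198))*(-4) = (((945*(-1/456) - 2165*1/575) + 896)*(-3200))*(-4) = (((-315/152 - 433/115) + 896)*(-3200))*(-4) = ((-102041/17480 + 896)*(-3200))*(-4) = ((15560039/17480)*(-3200))*(-4) = -1244803120/437*(-4) = 4979212480/437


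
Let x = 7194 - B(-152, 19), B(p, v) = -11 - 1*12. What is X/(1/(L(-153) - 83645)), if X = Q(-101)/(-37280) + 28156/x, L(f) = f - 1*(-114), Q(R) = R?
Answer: -21975096153837/67262440 ≈ -3.2671e+5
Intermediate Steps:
B(p, v) = -23 (B(p, v) = -11 - 12 = -23)
x = 7217 (x = 7194 - 1*(-23) = 7194 + 23 = 7217)
L(f) = 114 + f (L(f) = f + 114 = 114 + f)
X = 1050384597/269049760 (X = -101/(-37280) + 28156/7217 = -101*(-1/37280) + 28156*(1/7217) = 101/37280 + 28156/7217 = 1050384597/269049760 ≈ 3.9041)
X/(1/(L(-153) - 83645)) = 1050384597/(269049760*(1/((114 - 153) - 83645))) = 1050384597/(269049760*(1/(-39 - 83645))) = 1050384597/(269049760*(1/(-83684))) = 1050384597/(269049760*(-1/83684)) = (1050384597/269049760)*(-83684) = -21975096153837/67262440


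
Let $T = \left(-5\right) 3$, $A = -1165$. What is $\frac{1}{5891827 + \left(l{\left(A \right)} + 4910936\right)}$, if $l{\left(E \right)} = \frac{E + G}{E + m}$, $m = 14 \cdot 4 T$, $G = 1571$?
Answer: $\frac{2005}{21659539409} \approx 9.2569 \cdot 10^{-8}$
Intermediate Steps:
$T = -15$
$m = -840$ ($m = 14 \cdot 4 \left(-15\right) = 56 \left(-15\right) = -840$)
$l{\left(E \right)} = \frac{1571 + E}{-840 + E}$ ($l{\left(E \right)} = \frac{E + 1571}{E - 840} = \frac{1571 + E}{-840 + E}$)
$\frac{1}{5891827 + \left(l{\left(A \right)} + 4910936\right)} = \frac{1}{5891827 + \left(\frac{1571 - 1165}{-840 - 1165} + 4910936\right)} = \frac{1}{5891827 + \left(\frac{1}{-2005} \cdot 406 + 4910936\right)} = \frac{1}{5891827 + \left(\left(- \frac{1}{2005}\right) 406 + 4910936\right)} = \frac{1}{5891827 + \left(- \frac{406}{2005} + 4910936\right)} = \frac{1}{5891827 + \frac{9846426274}{2005}} = \frac{1}{\frac{21659539409}{2005}} = \frac{2005}{21659539409}$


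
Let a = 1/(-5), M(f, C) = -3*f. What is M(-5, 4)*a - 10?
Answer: -13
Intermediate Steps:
a = -⅕ ≈ -0.20000
M(-5, 4)*a - 10 = -3*(-5)*(-⅕) - 10 = 15*(-⅕) - 10 = -3 - 10 = -13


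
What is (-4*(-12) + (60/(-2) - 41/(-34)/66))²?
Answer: 1634827489/5035536 ≈ 324.66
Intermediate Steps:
(-4*(-12) + (60/(-2) - 41/(-34)/66))² = (48 + (60*(-½) - 41*(-1/34)*(1/66)))² = (48 + (-30 + (41/34)*(1/66)))² = (48 + (-30 + 41/2244))² = (48 - 67279/2244)² = (40433/2244)² = 1634827489/5035536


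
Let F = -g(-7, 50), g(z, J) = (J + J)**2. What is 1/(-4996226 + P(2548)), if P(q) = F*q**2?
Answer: -1/64928036226 ≈ -1.5402e-11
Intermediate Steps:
g(z, J) = 4*J**2 (g(z, J) = (2*J)**2 = 4*J**2)
F = -10000 (F = -4*50**2 = -4*2500 = -1*10000 = -10000)
P(q) = -10000*q**2
1/(-4996226 + P(2548)) = 1/(-4996226 - 10000*2548**2) = 1/(-4996226 - 10000*6492304) = 1/(-4996226 - 64923040000) = 1/(-64928036226) = -1/64928036226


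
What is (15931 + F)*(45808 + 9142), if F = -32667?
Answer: -919643200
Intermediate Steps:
(15931 + F)*(45808 + 9142) = (15931 - 32667)*(45808 + 9142) = -16736*54950 = -919643200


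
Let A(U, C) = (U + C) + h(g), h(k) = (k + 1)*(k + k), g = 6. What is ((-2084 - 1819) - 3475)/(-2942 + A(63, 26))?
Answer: 7378/2769 ≈ 2.6645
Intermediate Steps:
h(k) = 2*k*(1 + k) (h(k) = (1 + k)*(2*k) = 2*k*(1 + k))
A(U, C) = 84 + C + U (A(U, C) = (U + C) + 2*6*(1 + 6) = (C + U) + 2*6*7 = (C + U) + 84 = 84 + C + U)
((-2084 - 1819) - 3475)/(-2942 + A(63, 26)) = ((-2084 - 1819) - 3475)/(-2942 + (84 + 26 + 63)) = (-3903 - 3475)/(-2942 + 173) = -7378/(-2769) = -7378*(-1/2769) = 7378/2769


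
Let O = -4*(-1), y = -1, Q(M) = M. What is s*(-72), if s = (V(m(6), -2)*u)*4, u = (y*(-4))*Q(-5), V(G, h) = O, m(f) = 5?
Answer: 23040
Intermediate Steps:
O = 4
V(G, h) = 4
u = -20 (u = -1*(-4)*(-5) = 4*(-5) = -20)
s = -320 (s = (4*(-20))*4 = -80*4 = -320)
s*(-72) = -320*(-72) = 23040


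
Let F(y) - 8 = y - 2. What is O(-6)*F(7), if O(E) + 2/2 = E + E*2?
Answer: -247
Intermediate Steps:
F(y) = 6 + y (F(y) = 8 + (y - 2) = 8 + (-2 + y) = 6 + y)
O(E) = -1 + 3*E (O(E) = -1 + (E + E*2) = -1 + (E + 2*E) = -1 + 3*E)
O(-6)*F(7) = (-1 + 3*(-6))*(6 + 7) = (-1 - 18)*13 = -19*13 = -247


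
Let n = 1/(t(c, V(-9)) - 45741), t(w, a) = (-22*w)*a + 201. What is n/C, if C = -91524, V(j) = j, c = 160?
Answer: 1/1268522640 ≈ 7.8832e-10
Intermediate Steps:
t(w, a) = 201 - 22*a*w (t(w, a) = -22*a*w + 201 = 201 - 22*a*w)
n = -1/13860 (n = 1/((201 - 22*(-9)*160) - 45741) = 1/((201 + 31680) - 45741) = 1/(31881 - 45741) = 1/(-13860) = -1/13860 ≈ -7.2150e-5)
n/C = -1/13860/(-91524) = -1/13860*(-1/91524) = 1/1268522640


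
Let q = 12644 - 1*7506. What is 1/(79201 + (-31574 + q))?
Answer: 1/52765 ≈ 1.8952e-5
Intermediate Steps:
q = 5138 (q = 12644 - 7506 = 5138)
1/(79201 + (-31574 + q)) = 1/(79201 + (-31574 + 5138)) = 1/(79201 - 26436) = 1/52765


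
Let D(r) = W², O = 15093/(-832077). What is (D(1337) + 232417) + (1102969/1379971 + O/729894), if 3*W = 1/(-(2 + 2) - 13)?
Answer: 18764597114918507007272129/80736488955846902574 ≈ 2.3242e+5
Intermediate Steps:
O = -1677/92453 (O = 15093*(-1/832077) = -1677/92453 ≈ -0.018139)
W = -1/51 (W = 1/(3*(-(2 + 2) - 13)) = 1/(3*(-1*4 - 13)) = 1/(3*(-4 - 13)) = (⅓)/(-17) = (⅓)*(-1/17) = -1/51 ≈ -0.019608)
D(r) = 1/2601 (D(r) = (-1/51)² = 1/2601)
(D(1337) + 232417) + (1102969/1379971 + O/729894) = (1/2601 + 232417) + (1102969/1379971 - 1677/92453/729894) = 604516618/2601 + (1102969*(1/1379971) - 1677/92453*1/729894) = 604516618/2601 + (1102969/1379971 - 559/22493629994) = 604516618/2601 + 24809775809448397/31040557076450174 = 18764597114918507007272129/80736488955846902574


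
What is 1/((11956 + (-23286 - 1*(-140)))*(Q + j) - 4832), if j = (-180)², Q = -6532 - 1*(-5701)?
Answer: -1/353261942 ≈ -2.8308e-9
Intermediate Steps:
Q = -831 (Q = -6532 + 5701 = -831)
j = 32400
1/((11956 + (-23286 - 1*(-140)))*(Q + j) - 4832) = 1/((11956 + (-23286 - 1*(-140)))*(-831 + 32400) - 4832) = 1/((11956 + (-23286 + 140))*31569 - 4832) = 1/((11956 - 23146)*31569 - 4832) = 1/(-11190*31569 - 4832) = 1/(-353257110 - 4832) = 1/(-353261942) = -1/353261942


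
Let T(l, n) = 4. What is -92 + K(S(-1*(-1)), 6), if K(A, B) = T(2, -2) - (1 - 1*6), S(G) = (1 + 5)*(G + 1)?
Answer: -83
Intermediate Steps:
S(G) = 6 + 6*G (S(G) = 6*(1 + G) = 6 + 6*G)
K(A, B) = 9 (K(A, B) = 4 - (1 - 1*6) = 4 - (1 - 6) = 4 - 1*(-5) = 4 + 5 = 9)
-92 + K(S(-1*(-1)), 6) = -92 + 9 = -83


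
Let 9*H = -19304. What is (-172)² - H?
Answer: 285560/9 ≈ 31729.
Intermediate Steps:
H = -19304/9 (H = (⅑)*(-19304) = -19304/9 ≈ -2144.9)
(-172)² - H = (-172)² - 1*(-19304/9) = 29584 + 19304/9 = 285560/9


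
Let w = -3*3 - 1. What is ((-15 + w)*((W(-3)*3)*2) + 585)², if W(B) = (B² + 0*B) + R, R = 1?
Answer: 837225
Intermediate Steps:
W(B) = 1 + B² (W(B) = (B² + 0*B) + 1 = (B² + 0) + 1 = B² + 1 = 1 + B²)
w = -10 (w = -9 - 1 = -10)
((-15 + w)*((W(-3)*3)*2) + 585)² = ((-15 - 10)*(((1 + (-3)²)*3)*2) + 585)² = (-25*(1 + 9)*3*2 + 585)² = (-25*10*3*2 + 585)² = (-750*2 + 585)² = (-25*60 + 585)² = (-1500 + 585)² = (-915)² = 837225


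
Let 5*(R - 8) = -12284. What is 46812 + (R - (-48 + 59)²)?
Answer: 221211/5 ≈ 44242.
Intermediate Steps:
R = -12244/5 (R = 8 + (⅕)*(-12284) = 8 - 12284/5 = -12244/5 ≈ -2448.8)
46812 + (R - (-48 + 59)²) = 46812 + (-12244/5 - (-48 + 59)²) = 46812 + (-12244/5 - 1*11²) = 46812 + (-12244/5 - 1*121) = 46812 + (-12244/5 - 121) = 46812 - 12849/5 = 221211/5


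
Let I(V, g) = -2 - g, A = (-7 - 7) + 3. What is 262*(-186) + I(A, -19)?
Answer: -48715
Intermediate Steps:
A = -11 (A = -14 + 3 = -11)
262*(-186) + I(A, -19) = 262*(-186) + (-2 - 1*(-19)) = -48732 + (-2 + 19) = -48732 + 17 = -48715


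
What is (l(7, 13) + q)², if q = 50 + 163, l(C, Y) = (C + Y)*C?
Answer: 124609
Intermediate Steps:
l(C, Y) = C*(C + Y)
q = 213
(l(7, 13) + q)² = (7*(7 + 13) + 213)² = (7*20 + 213)² = (140 + 213)² = 353² = 124609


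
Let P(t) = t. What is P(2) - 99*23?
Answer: -2275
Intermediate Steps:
P(2) - 99*23 = 2 - 99*23 = 2 - 2277 = -2275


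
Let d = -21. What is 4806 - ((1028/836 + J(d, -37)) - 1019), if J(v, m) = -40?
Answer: 1225528/209 ≈ 5863.8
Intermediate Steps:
4806 - ((1028/836 + J(d, -37)) - 1019) = 4806 - ((1028/836 - 40) - 1019) = 4806 - ((1028*(1/836) - 40) - 1019) = 4806 - ((257/209 - 40) - 1019) = 4806 - (-8103/209 - 1019) = 4806 - 1*(-221074/209) = 4806 + 221074/209 = 1225528/209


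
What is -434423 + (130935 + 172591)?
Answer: -130897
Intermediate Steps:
-434423 + (130935 + 172591) = -434423 + 303526 = -130897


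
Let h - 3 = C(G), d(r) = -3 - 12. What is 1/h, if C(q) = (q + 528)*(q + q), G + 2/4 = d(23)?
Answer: -2/31769 ≈ -6.2954e-5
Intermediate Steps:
d(r) = -15
G = -31/2 (G = -1/2 - 15 = -31/2 ≈ -15.500)
C(q) = 2*q*(528 + q) (C(q) = (528 + q)*(2*q) = 2*q*(528 + q))
h = -31769/2 (h = 3 + 2*(-31/2)*(528 - 31/2) = 3 + 2*(-31/2)*(1025/2) = 3 - 31775/2 = -31769/2 ≈ -15885.)
1/h = 1/(-31769/2) = -2/31769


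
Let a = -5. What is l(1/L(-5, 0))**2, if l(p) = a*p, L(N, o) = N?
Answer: 1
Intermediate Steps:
l(p) = -5*p
l(1/L(-5, 0))**2 = (-5/(-5))**2 = (-5*(-1/5))**2 = 1**2 = 1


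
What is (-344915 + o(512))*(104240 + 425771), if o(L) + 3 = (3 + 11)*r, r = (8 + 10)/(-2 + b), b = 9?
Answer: -182791253702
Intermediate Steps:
r = 18/7 (r = (8 + 10)/(-2 + 9) = 18/7 ≈ 2.5714)
o(L) = 33 (o(L) = -3 + (3 + 11)*(18/7) = -3 + 14*(18/7) = -3 + 36 = 33)
(-344915 + o(512))*(104240 + 425771) = (-344915 + 33)*(104240 + 425771) = -344882*530011 = -182791253702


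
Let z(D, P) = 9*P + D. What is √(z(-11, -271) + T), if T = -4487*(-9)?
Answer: √37933 ≈ 194.76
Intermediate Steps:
z(D, P) = D + 9*P
T = 40383
√(z(-11, -271) + T) = √((-11 + 9*(-271)) + 40383) = √((-11 - 2439) + 40383) = √(-2450 + 40383) = √37933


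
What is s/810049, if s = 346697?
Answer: 346697/810049 ≈ 0.42800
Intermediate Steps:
s/810049 = 346697/810049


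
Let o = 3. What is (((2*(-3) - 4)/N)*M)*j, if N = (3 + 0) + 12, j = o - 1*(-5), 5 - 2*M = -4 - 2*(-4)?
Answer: -8/3 ≈ -2.6667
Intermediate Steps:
M = ½ (M = 5/2 - (-4 - 2*(-4))/2 = 5/2 - (-4 + 8)/2 = 5/2 - ½*4 = 5/2 - 2 = ½ ≈ 0.50000)
j = 8 (j = 3 - 1*(-5) = 3 + 5 = 8)
N = 15 (N = 3 + 12 = 15)
(((2*(-3) - 4)/N)*M)*j = (((2*(-3) - 4)/15)*(½))*8 = (((-6 - 4)*(1/15))*(½))*8 = (-10*1/15*(½))*8 = -⅔*½*8 = -⅓*8 = -8/3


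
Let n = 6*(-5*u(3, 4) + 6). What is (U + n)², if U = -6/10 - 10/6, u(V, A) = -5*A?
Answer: 90364036/225 ≈ 4.0162e+5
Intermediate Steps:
U = -34/15 (U = -6*⅒ - 10*⅙ = -⅗ - 5/3 = -34/15 ≈ -2.2667)
n = 636 (n = 6*(-(-25)*4 + 6) = 6*(-5*(-20) + 6) = 6*(100 + 6) = 6*106 = 636)
(U + n)² = (-34/15 + 636)² = (9506/15)² = 90364036/225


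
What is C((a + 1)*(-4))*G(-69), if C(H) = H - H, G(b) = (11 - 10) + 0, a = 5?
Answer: 0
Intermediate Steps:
G(b) = 1 (G(b) = 1 + 0 = 1)
C(H) = 0
C((a + 1)*(-4))*G(-69) = 0*1 = 0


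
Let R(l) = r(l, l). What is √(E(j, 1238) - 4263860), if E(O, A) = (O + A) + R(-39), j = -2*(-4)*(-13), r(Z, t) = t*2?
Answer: 14*I*√21749 ≈ 2064.7*I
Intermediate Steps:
r(Z, t) = 2*t
R(l) = 2*l
j = -104 (j = 8*(-13) = -104)
E(O, A) = -78 + A + O (E(O, A) = (O + A) + 2*(-39) = (A + O) - 78 = -78 + A + O)
√(E(j, 1238) - 4263860) = √((-78 + 1238 - 104) - 4263860) = √(1056 - 4263860) = √(-4262804) = 14*I*√21749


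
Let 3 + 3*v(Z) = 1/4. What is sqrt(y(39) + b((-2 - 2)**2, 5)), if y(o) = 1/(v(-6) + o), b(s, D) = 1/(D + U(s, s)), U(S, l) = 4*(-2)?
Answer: I*sqrt(577191)/1371 ≈ 0.55414*I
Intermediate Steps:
U(S, l) = -8
v(Z) = -11/12 (v(Z) = -1 + (1/3)/4 = -1 + (1/3)*(1/4) = -1 + 1/12 = -11/12)
b(s, D) = 1/(-8 + D) (b(s, D) = 1/(D - 8) = 1/(-8 + D))
y(o) = 1/(-11/12 + o)
sqrt(y(39) + b((-2 - 2)**2, 5)) = sqrt(12/(-11 + 12*39) + 1/(-8 + 5)) = sqrt(12/(-11 + 468) + 1/(-3)) = sqrt(12/457 - 1/3) = sqrt(-421/1371) = I*sqrt(577191)/1371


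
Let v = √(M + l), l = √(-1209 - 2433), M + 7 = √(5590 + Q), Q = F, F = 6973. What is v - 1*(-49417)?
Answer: 49417 + √(-7 + √12563 + I*√3642) ≈ 49428.0 + 2.8369*I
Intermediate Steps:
Q = 6973
M = -7 + √12563 (M = -7 + √(5590 + 6973) = -7 + √12563 ≈ 105.08)
l = I*√3642 (l = √(-3642) = I*√3642 ≈ 60.349*I)
v = √(-7 + √12563 + I*√3642) (v = √((-7 + √12563) + I*√3642) = √(-7 + √12563 + I*√3642) ≈ 10.636 + 2.8369*I)
v - 1*(-49417) = √(-7 + √12563 + I*√3642) - 1*(-49417) = √(-7 + √12563 + I*√3642) + 49417 = 49417 + √(-7 + √12563 + I*√3642)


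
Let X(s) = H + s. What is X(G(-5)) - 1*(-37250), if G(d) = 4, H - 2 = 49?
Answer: 37305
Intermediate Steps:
H = 51 (H = 2 + 49 = 51)
X(s) = 51 + s
X(G(-5)) - 1*(-37250) = (51 + 4) - 1*(-37250) = 55 + 37250 = 37305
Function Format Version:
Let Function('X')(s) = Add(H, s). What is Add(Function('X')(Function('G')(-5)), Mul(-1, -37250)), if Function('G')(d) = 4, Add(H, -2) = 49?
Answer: 37305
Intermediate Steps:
H = 51 (H = Add(2, 49) = 51)
Function('X')(s) = Add(51, s)
Add(Function('X')(Function('G')(-5)), Mul(-1, -37250)) = Add(Add(51, 4), Mul(-1, -37250)) = Add(55, 37250) = 37305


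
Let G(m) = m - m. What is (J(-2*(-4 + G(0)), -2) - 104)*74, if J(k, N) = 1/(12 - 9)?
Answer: -23014/3 ≈ -7671.3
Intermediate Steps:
G(m) = 0
J(k, N) = ⅓ (J(k, N) = 1/3 = ⅓)
(J(-2*(-4 + G(0)), -2) - 104)*74 = (⅓ - 104)*74 = -311/3*74 = -23014/3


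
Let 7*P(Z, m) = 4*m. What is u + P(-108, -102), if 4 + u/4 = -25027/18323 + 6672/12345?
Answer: -40950156484/527794015 ≈ -77.587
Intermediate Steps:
P(Z, m) = 4*m/7 (P(Z, m) = (4*m)/7 = 4*m/7)
u = -1455329332/75399145 (u = -16 + 4*(-25027/18323 + 6672/12345) = -16 + 4*(-25027*1/18323 + 6672*(1/12345)) = -16 + 4*(-25027/18323 + 2224/4115) = -16 + 4*(-62235753/75399145) = -16 - 248943012/75399145 = -1455329332/75399145 ≈ -19.302)
u + P(-108, -102) = -1455329332/75399145 + (4/7)*(-102) = -1455329332/75399145 - 408/7 = -40950156484/527794015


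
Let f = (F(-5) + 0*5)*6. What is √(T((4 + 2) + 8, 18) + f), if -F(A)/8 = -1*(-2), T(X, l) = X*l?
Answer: 2*√39 ≈ 12.490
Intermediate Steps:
F(A) = -16 (F(A) = -(-8)*(-2) = -8*2 = -16)
f = -96 (f = (-16 + 0*5)*6 = (-16 + 0)*6 = -16*6 = -96)
√(T((4 + 2) + 8, 18) + f) = √(((4 + 2) + 8)*18 - 96) = √((6 + 8)*18 - 96) = √(14*18 - 96) = √(252 - 96) = √156 = 2*√39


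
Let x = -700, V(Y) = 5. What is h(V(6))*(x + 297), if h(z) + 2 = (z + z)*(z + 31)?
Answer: -144274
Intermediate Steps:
h(z) = -2 + 2*z*(31 + z) (h(z) = -2 + (z + z)*(z + 31) = -2 + (2*z)*(31 + z) = -2 + 2*z*(31 + z))
h(V(6))*(x + 297) = (-2 + 2*5² + 62*5)*(-700 + 297) = (-2 + 2*25 + 310)*(-403) = (-2 + 50 + 310)*(-403) = 358*(-403) = -144274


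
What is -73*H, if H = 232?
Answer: -16936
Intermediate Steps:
-73*H = -73*232 = -16936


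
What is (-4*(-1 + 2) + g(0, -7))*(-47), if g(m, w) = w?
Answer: 517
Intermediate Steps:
(-4*(-1 + 2) + g(0, -7))*(-47) = (-4*(-1 + 2) - 7)*(-47) = (-4*1 - 7)*(-47) = (-4 - 7)*(-47) = -11*(-47) = 517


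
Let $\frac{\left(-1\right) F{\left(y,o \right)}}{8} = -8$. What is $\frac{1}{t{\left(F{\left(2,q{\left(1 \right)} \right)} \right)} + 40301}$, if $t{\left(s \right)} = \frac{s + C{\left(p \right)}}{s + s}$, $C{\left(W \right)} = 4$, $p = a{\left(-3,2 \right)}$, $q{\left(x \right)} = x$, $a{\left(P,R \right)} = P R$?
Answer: $\frac{32}{1289649} \approx 2.4813 \cdot 10^{-5}$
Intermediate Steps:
$p = -6$ ($p = \left(-3\right) 2 = -6$)
$F{\left(y,o \right)} = 64$ ($F{\left(y,o \right)} = \left(-8\right) \left(-8\right) = 64$)
$t{\left(s \right)} = \frac{4 + s}{2 s}$ ($t{\left(s \right)} = \frac{s + 4}{s + s} = \frac{4 + s}{2 s}$)
$\frac{1}{t{\left(F{\left(2,q{\left(1 \right)} \right)} \right)} + 40301} = \frac{1}{\frac{4 + 64}{2 \cdot 64} + 40301} = \frac{1}{\frac{1}{2} \cdot \frac{1}{64} \cdot 68 + 40301} = \frac{1}{\frac{17}{32} + 40301} = \frac{1}{\frac{1289649}{32}} = \frac{32}{1289649}$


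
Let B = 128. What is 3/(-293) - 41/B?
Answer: -12397/37504 ≈ -0.33055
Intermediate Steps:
3/(-293) - 41/B = 3/(-293) - 41/128 = 3*(-1/293) - 41*1/128 = -3/293 - 41/128 = -12397/37504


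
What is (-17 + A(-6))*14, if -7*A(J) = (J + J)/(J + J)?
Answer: -240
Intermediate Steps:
A(J) = -1/7 (A(J) = -(J + J)/(7*(J + J)) = -2*J/(7*(2*J)) = -2*J*1/(2*J)/7 = -1/7*1 = -1/7)
(-17 + A(-6))*14 = (-17 - 1/7)*14 = -120/7*14 = -240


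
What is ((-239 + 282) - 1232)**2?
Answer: 1413721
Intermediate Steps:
((-239 + 282) - 1232)**2 = (43 - 1232)**2 = (-1189)**2 = 1413721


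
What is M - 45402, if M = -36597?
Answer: -81999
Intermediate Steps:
M - 45402 = -36597 - 45402 = -81999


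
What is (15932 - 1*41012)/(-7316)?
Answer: 6270/1829 ≈ 3.4281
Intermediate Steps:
(15932 - 1*41012)/(-7316) = (15932 - 41012)*(-1/7316) = -25080*(-1/7316) = 6270/1829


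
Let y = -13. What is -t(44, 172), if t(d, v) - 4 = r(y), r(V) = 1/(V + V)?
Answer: -103/26 ≈ -3.9615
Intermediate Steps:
r(V) = 1/(2*V)
t(d, v) = 103/26 (t(d, v) = 4 + (½)/(-13) = 4 + (½)*(-1/13) = 4 - 1/26 = 103/26)
-t(44, 172) = -1*103/26 = -103/26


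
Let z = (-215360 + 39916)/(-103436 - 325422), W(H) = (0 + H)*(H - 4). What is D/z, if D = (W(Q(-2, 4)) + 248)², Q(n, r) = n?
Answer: 315117400/1907 ≈ 1.6524e+5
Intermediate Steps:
W(H) = H*(-4 + H)
D = 67600 (D = (-2*(-4 - 2) + 248)² = (-2*(-6) + 248)² = (12 + 248)² = 260² = 67600)
z = 3814/9323 (z = -175444/(-428858) = -175444*(-1/428858) = 3814/9323 ≈ 0.40910)
D/z = 67600/(3814/9323) = 67600*(9323/3814) = 315117400/1907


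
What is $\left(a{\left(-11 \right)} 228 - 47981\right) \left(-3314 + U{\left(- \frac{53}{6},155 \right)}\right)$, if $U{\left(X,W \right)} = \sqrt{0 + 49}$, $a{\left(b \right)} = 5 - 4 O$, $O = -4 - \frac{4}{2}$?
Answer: $136807283$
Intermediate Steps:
$O = -6$ ($O = -4 - 2 = -6$)
$a{\left(b \right)} = 29$ ($a{\left(b \right)} = 5 - -24 = 5 + 24 = 29$)
$U{\left(X,W \right)} = 7$ ($U{\left(X,W \right)} = \sqrt{49} = 7$)
$\left(a{\left(-11 \right)} 228 - 47981\right) \left(-3314 + U{\left(- \frac{53}{6},155 \right)}\right) = \left(29 \cdot 228 - 47981\right) \left(-3314 + 7\right) = \left(6612 - 47981\right) \left(-3307\right) = \left(-41369\right) \left(-3307\right) = 136807283$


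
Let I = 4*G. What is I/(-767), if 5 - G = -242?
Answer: -76/59 ≈ -1.2881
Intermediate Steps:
G = 247 (G = 5 - 1*(-242) = 5 + 242 = 247)
I = 988 (I = 4*247 = 988)
I/(-767) = 988/(-767) = 988*(-1/767) = -76/59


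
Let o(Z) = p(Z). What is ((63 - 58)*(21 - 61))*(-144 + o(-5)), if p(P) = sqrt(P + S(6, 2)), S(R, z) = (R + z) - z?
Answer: 28600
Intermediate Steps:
S(R, z) = R
p(P) = sqrt(6 + P) (p(P) = sqrt(P + 6) = sqrt(6 + P))
o(Z) = sqrt(6 + Z)
((63 - 58)*(21 - 61))*(-144 + o(-5)) = ((63 - 58)*(21 - 61))*(-144 + sqrt(6 - 5)) = (5*(-40))*(-144 + sqrt(1)) = -200*(-144 + 1) = -200*(-143) = 28600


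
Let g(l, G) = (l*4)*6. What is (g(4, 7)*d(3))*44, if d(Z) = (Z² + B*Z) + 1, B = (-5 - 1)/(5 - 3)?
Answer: 4224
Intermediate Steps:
B = -3 (B = -6/2 = -6*½ = -3)
g(l, G) = 24*l (g(l, G) = (4*l)*6 = 24*l)
d(Z) = 1 + Z² - 3*Z (d(Z) = (Z² - 3*Z) + 1 = 1 + Z² - 3*Z)
(g(4, 7)*d(3))*44 = ((24*4)*(1 + 3² - 3*3))*44 = (96*(1 + 9 - 9))*44 = (96*1)*44 = 96*44 = 4224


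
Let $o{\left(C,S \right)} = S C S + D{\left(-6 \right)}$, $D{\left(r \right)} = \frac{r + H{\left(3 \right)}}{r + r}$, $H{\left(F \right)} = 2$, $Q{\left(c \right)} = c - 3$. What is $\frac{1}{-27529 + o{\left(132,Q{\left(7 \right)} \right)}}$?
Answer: $- \frac{3}{76250} \approx -3.9344 \cdot 10^{-5}$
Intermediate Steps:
$Q{\left(c \right)} = -3 + c$
$D{\left(r \right)} = \frac{2 + r}{2 r}$ ($D{\left(r \right)} = \frac{r + 2}{r + r} = \frac{2 + r}{2 r}$)
$o{\left(C,S \right)} = \frac{1}{3} + C S^{2}$ ($o{\left(C,S \right)} = S C S + \frac{2 - 6}{2 \left(-6\right)} = C S S + \frac{1}{2} \left(- \frac{1}{6}\right) \left(-4\right) = C S^{2} + \frac{1}{3} = \frac{1}{3} + C S^{2}$)
$\frac{1}{-27529 + o{\left(132,Q{\left(7 \right)} \right)}} = \frac{1}{-27529 + \left(\frac{1}{3} + 132 \left(-3 + 7\right)^{2}\right)} = \frac{1}{-27529 + \left(\frac{1}{3} + 132 \cdot 4^{2}\right)} = \frac{1}{-27529 + \left(\frac{1}{3} + 132 \cdot 16\right)} = \frac{1}{-27529 + \left(\frac{1}{3} + 2112\right)} = \frac{1}{-27529 + \frac{6337}{3}} = \frac{1}{- \frac{76250}{3}} = - \frac{3}{76250}$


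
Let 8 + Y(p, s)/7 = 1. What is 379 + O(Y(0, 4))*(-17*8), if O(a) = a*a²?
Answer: 16000643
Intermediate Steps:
Y(p, s) = -49 (Y(p, s) = -56 + 7*1 = -56 + 7 = -49)
O(a) = a³
379 + O(Y(0, 4))*(-17*8) = 379 + (-49)³*(-17*8) = 379 - 117649*(-136) = 379 + 16000264 = 16000643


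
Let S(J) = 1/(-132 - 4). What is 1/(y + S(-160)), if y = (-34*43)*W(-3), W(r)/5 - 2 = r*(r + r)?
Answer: -136/19883201 ≈ -6.8399e-6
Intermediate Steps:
W(r) = 10 + 10*r**2 (W(r) = 10 + 5*(r*(r + r)) = 10 + 5*(r*(2*r)) = 10 + 5*(2*r**2) = 10 + 10*r**2)
S(J) = -1/136 (S(J) = 1/(-136) = -1/136)
y = -146200 (y = (-34*43)*(10 + 10*(-3)**2) = -1462*(10 + 10*9) = -1462*(10 + 90) = -1462*100 = -146200)
1/(y + S(-160)) = 1/(-146200 - 1/136) = 1/(-19883201/136) = -136/19883201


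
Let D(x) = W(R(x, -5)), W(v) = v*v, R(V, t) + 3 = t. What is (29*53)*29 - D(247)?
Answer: 44509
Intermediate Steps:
R(V, t) = -3 + t
W(v) = v**2
D(x) = 64 (D(x) = (-3 - 5)**2 = (-8)**2 = 64)
(29*53)*29 - D(247) = (29*53)*29 - 1*64 = 1537*29 - 64 = 44573 - 64 = 44509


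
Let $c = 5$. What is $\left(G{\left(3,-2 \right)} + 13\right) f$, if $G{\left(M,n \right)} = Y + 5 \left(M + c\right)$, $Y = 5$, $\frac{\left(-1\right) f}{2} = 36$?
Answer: $-4176$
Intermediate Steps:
$f = -72$ ($f = \left(-2\right) 36 = -72$)
$G{\left(M,n \right)} = 30 + 5 M$ ($G{\left(M,n \right)} = 5 + 5 \left(M + 5\right) = 5 + 5 \left(5 + M\right) = 5 + \left(25 + 5 M\right) = 30 + 5 M$)
$\left(G{\left(3,-2 \right)} + 13\right) f = \left(\left(30 + 5 \cdot 3\right) + 13\right) \left(-72\right) = \left(\left(30 + 15\right) + 13\right) \left(-72\right) = \left(45 + 13\right) \left(-72\right) = 58 \left(-72\right) = -4176$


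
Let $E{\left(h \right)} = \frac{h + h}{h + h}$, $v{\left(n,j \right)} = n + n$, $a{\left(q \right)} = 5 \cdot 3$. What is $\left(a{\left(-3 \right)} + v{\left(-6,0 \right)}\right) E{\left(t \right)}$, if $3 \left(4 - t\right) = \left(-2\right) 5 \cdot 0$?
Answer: $3$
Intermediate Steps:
$a{\left(q \right)} = 15$
$t = 4$ ($t = 4 - \frac{\left(-2\right) 5 \cdot 0}{3} = 4 - \frac{\left(-10\right) 0}{3} = 4 - 0 = 4 + 0 = 4$)
$v{\left(n,j \right)} = 2 n$
$E{\left(h \right)} = 1$ ($E{\left(h \right)} = \frac{2 h}{2 h} = 2 h \frac{1}{2 h} = 1$)
$\left(a{\left(-3 \right)} + v{\left(-6,0 \right)}\right) E{\left(t \right)} = \left(15 + 2 \left(-6\right)\right) 1 = \left(15 - 12\right) 1 = 3 \cdot 1 = 3$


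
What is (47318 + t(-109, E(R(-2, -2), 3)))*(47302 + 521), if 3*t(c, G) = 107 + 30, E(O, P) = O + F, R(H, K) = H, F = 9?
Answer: 2265072631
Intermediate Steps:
E(O, P) = 9 + O (E(O, P) = O + 9 = 9 + O)
t(c, G) = 137/3 (t(c, G) = (107 + 30)/3 = (⅓)*137 = 137/3)
(47318 + t(-109, E(R(-2, -2), 3)))*(47302 + 521) = (47318 + 137/3)*(47302 + 521) = (142091/3)*47823 = 2265072631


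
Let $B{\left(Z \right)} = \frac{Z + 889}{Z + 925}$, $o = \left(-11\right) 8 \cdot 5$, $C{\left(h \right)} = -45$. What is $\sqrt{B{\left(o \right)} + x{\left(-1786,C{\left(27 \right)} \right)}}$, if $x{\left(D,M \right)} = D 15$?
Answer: $\frac{i \sqrt{6301459985}}{485} \approx 163.67 i$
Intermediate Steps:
$x{\left(D,M \right)} = 15 D$
$o = -440$ ($o = \left(-88\right) 5 = -440$)
$B{\left(Z \right)} = \frac{889 + Z}{925 + Z}$
$\sqrt{B{\left(o \right)} + x{\left(-1786,C{\left(27 \right)} \right)}} = \sqrt{\frac{889 - 440}{925 - 440} + 15 \left(-1786\right)} = \sqrt{\frac{1}{485} \cdot 449 - 26790} = \sqrt{\frac{449}{485} - 26790} = \sqrt{- \frac{12992701}{485}} = \frac{i \sqrt{6301459985}}{485}$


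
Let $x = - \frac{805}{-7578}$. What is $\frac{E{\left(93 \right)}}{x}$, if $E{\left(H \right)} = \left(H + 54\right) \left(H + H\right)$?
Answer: $\frac{29599668}{115} \approx 2.5739 \cdot 10^{5}$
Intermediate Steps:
$x = \frac{805}{7578}$ ($x = \left(-805\right) \left(- \frac{1}{7578}\right) = \frac{805}{7578} \approx 0.10623$)
$E{\left(H \right)} = 2 H \left(54 + H\right)$ ($E{\left(H \right)} = \left(54 + H\right) 2 H = 2 H \left(54 + H\right)$)
$\frac{E{\left(93 \right)}}{x} = \frac{2 \cdot 93 \left(54 + 93\right)}{\frac{805}{7578}} = 2 \cdot 93 \cdot 147 \cdot \frac{7578}{805} = 27342 \cdot \frac{7578}{805} = \frac{29599668}{115}$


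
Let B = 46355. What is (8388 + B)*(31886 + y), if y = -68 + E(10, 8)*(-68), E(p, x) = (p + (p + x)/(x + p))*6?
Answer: 1496126190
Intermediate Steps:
E(p, x) = 6 + 6*p (E(p, x) = (p + (p + x)/(p + x))*6 = (p + 1)*6 = (1 + p)*6 = 6 + 6*p)
y = -4556 (y = -68 + (6 + 6*10)*(-68) = -68 + (6 + 60)*(-68) = -68 + 66*(-68) = -68 - 4488 = -4556)
(8388 + B)*(31886 + y) = (8388 + 46355)*(31886 - 4556) = 54743*27330 = 1496126190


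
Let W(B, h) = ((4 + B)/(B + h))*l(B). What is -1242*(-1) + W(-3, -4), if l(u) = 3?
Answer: 8691/7 ≈ 1241.6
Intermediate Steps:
W(B, h) = 3*(4 + B)/(B + h) (W(B, h) = ((4 + B)/(B + h))*3 = 3*(4 + B)/(B + h))
-1242*(-1) + W(-3, -4) = -1242*(-1) + 3*(4 - 3)/(-3 - 4) = -69*(-18) + 3*1/(-7) = 1242 + 3*(-⅐)*1 = 1242 - 3/7 = 8691/7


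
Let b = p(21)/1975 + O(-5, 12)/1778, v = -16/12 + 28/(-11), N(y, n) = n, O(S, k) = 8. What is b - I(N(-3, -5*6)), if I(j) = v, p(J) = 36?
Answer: 226056032/57940575 ≈ 3.9015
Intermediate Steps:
v = -128/33 (v = -16*1/12 + 28*(-1/11) = -4/3 - 28/11 = -128/33 ≈ -3.8788)
I(j) = -128/33
b = 39904/1755775 (b = 36/1975 + 8/1778 = 36*(1/1975) + 8*(1/1778) = 36/1975 + 4/889 = 39904/1755775 ≈ 0.022727)
b - I(N(-3, -5*6)) = 39904/1755775 - 1*(-128/33) = 39904/1755775 + 128/33 = 226056032/57940575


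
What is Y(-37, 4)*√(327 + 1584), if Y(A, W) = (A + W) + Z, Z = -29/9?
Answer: -2282*√39/9 ≈ -1583.5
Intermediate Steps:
Z = -29/9 (Z = -29*⅑ = -29/9 ≈ -3.2222)
Y(A, W) = -29/9 + A + W (Y(A, W) = (A + W) - 29/9 = -29/9 + A + W)
Y(-37, 4)*√(327 + 1584) = (-29/9 - 37 + 4)*√(327 + 1584) = -2282*√39/9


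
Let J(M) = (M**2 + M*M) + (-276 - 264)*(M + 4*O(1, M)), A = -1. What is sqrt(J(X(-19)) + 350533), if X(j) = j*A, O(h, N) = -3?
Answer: 5*sqrt(13899) ≈ 589.47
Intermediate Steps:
X(j) = -j (X(j) = j*(-1) = -j)
J(M) = 6480 - 540*M + 2*M**2 (J(M) = (M**2 + M*M) + (-276 - 264)*(M + 4*(-3)) = (M**2 + M**2) - 540*(M - 12) = 2*M**2 - 540*(-12 + M) = 2*M**2 + (6480 - 540*M) = 6480 - 540*M + 2*M**2)
sqrt(J(X(-19)) + 350533) = sqrt((6480 - (-540)*(-19) + 2*(-1*(-19))**2) + 350533) = sqrt((6480 - 540*19 + 2*19**2) + 350533) = sqrt((6480 - 10260 + 2*361) + 350533) = sqrt((6480 - 10260 + 722) + 350533) = sqrt(-3058 + 350533) = sqrt(347475) = 5*sqrt(13899)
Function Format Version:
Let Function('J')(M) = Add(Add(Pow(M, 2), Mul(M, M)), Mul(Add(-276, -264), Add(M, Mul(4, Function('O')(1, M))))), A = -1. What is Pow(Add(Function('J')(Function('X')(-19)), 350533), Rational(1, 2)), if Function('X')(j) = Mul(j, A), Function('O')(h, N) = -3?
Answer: Mul(5, Pow(13899, Rational(1, 2))) ≈ 589.47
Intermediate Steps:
Function('X')(j) = Mul(-1, j) (Function('X')(j) = Mul(j, -1) = Mul(-1, j))
Function('J')(M) = Add(6480, Mul(-540, M), Mul(2, Pow(M, 2))) (Function('J')(M) = Add(Add(Pow(M, 2), Mul(M, M)), Mul(Add(-276, -264), Add(M, Mul(4, -3)))) = Add(Add(Pow(M, 2), Pow(M, 2)), Mul(-540, Add(M, -12))) = Add(Mul(2, Pow(M, 2)), Mul(-540, Add(-12, M))) = Add(Mul(2, Pow(M, 2)), Add(6480, Mul(-540, M))) = Add(6480, Mul(-540, M), Mul(2, Pow(M, 2))))
Pow(Add(Function('J')(Function('X')(-19)), 350533), Rational(1, 2)) = Pow(Add(Add(6480, Mul(-540, Mul(-1, -19)), Mul(2, Pow(Mul(-1, -19), 2))), 350533), Rational(1, 2)) = Pow(Add(Add(6480, Mul(-540, 19), Mul(2, Pow(19, 2))), 350533), Rational(1, 2)) = Pow(Add(Add(6480, -10260, Mul(2, 361)), 350533), Rational(1, 2)) = Pow(Add(Add(6480, -10260, 722), 350533), Rational(1, 2)) = Pow(Add(-3058, 350533), Rational(1, 2)) = Pow(347475, Rational(1, 2)) = Mul(5, Pow(13899, Rational(1, 2)))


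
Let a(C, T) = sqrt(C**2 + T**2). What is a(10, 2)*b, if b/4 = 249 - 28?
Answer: 1768*sqrt(26) ≈ 9015.1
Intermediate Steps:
b = 884 (b = 4*(249 - 28) = 4*221 = 884)
a(10, 2)*b = sqrt(10**2 + 2**2)*884 = sqrt(100 + 4)*884 = sqrt(104)*884 = (2*sqrt(26))*884 = 1768*sqrt(26)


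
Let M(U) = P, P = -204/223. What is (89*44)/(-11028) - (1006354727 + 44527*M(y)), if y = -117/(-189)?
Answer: -618692913048358/614811 ≈ -1.0063e+9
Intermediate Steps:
y = 13/21 (y = -117*(-1/189) = 13/21 ≈ 0.61905)
P = -204/223 (P = -204*1/223 = -204/223 ≈ -0.91480)
M(U) = -204/223
(89*44)/(-11028) - (1006354727 + 44527*M(y)) = (89*44)/(-11028) - 44527/(1/(-204/223 + 22601)) = 3916*(-1/11028) - 44527/(1/(5039819/223)) = -979/2757 - 44527/223/5039819 = -979/2757 - 44527*5039819/223 = -979/2757 - 224408020613/223 = -618692913048358/614811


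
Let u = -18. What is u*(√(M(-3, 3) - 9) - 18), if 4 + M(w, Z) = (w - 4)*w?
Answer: 324 - 36*√2 ≈ 273.09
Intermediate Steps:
M(w, Z) = -4 + w*(-4 + w) (M(w, Z) = -4 + (w - 4)*w = -4 + (-4 + w)*w = -4 + w*(-4 + w))
u*(√(M(-3, 3) - 9) - 18) = -18*(√((-4 + (-3)² - 4*(-3)) - 9) - 18) = -18*(√((-4 + 9 + 12) - 9) - 18) = -18*(√(17 - 9) - 18) = -18*(√8 - 18) = -18*(2*√2 - 18) = -18*(-18 + 2*√2) = 324 - 36*√2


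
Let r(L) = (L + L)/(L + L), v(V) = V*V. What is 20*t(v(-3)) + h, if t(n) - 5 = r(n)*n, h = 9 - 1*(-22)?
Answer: 311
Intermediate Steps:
v(V) = V²
r(L) = 1 (r(L) = (2*L)/((2*L)) = (2*L)*(1/(2*L)) = 1)
h = 31 (h = 9 + 22 = 31)
t(n) = 5 + n (t(n) = 5 + 1*n = 5 + n)
20*t(v(-3)) + h = 20*(5 + (-3)²) + 31 = 20*(5 + 9) + 31 = 20*14 + 31 = 280 + 31 = 311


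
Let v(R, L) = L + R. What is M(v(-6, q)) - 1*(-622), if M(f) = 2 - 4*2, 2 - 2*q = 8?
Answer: 616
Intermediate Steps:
q = -3 (q = 1 - 1/2*8 = 1 - 4 = -3)
M(f) = -6 (M(f) = 2 - 8 = -6)
M(v(-6, q)) - 1*(-622) = -6 - 1*(-622) = -6 + 622 = 616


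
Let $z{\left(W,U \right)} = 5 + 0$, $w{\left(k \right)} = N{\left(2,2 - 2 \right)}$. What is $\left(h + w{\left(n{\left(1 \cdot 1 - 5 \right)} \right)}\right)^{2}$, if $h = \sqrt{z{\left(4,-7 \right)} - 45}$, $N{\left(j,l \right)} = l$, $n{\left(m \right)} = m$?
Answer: $-40$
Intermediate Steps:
$w{\left(k \right)} = 0$ ($w{\left(k \right)} = 2 - 2 = 0$)
$z{\left(W,U \right)} = 5$
$h = 2 i \sqrt{10}$ ($h = \sqrt{5 - 45} = \sqrt{-40} = 2 i \sqrt{10} \approx 6.3246 i$)
$\left(h + w{\left(n{\left(1 \cdot 1 - 5 \right)} \right)}\right)^{2} = \left(2 i \sqrt{10} + 0\right)^{2} = \left(2 i \sqrt{10}\right)^{2} = -40$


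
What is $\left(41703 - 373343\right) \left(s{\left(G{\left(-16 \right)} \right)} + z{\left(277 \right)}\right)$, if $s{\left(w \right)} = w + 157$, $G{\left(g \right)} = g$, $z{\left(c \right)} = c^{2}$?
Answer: $-25493166800$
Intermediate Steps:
$s{\left(w \right)} = 157 + w$
$\left(41703 - 373343\right) \left(s{\left(G{\left(-16 \right)} \right)} + z{\left(277 \right)}\right) = \left(41703 - 373343\right) \left(\left(157 - 16\right) + 277^{2}\right) = - 331640 \left(141 + 76729\right) = \left(-331640\right) 76870 = -25493166800$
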